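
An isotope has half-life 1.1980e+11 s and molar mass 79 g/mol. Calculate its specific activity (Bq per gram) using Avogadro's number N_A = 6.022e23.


lambda = ln(2) / t_half = ln(2) / 1.1980e+11 = 5.785870e-12 /s
SA = lambda * N_A / M
SA = 5.785870e-12 * 6.022e23 / 79
SA = 4.4104e+10 Bq/g

4.4104e+10


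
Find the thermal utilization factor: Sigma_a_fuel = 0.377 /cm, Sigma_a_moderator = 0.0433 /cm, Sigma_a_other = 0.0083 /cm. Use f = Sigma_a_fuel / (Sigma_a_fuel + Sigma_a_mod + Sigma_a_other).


f = Sigma_a_fuel / (Sigma_a_fuel + Sigma_a_mod + Sigma_a_other)
f = 0.377 / (0.377 + 0.0433 + 0.0083)
f = 0.87961

0.87961


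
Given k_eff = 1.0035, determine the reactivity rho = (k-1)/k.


rho = (k_eff - 1) / k_eff
rho = (1.0035 - 1) / 1.0035
rho = 0.0034878

0.0034878


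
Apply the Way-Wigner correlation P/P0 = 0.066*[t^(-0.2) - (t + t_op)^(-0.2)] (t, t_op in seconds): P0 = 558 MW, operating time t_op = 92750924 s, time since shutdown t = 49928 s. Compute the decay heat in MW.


P/P0 = 0.066 * [t^(-0.2) - (t + t_op)^(-0.2)]
P/P0 = 0.066 * [49928^(-0.2) - (49928 + 92750924)^(-0.2)]
P/P0 = 0.066 * [0.1149029 - 0.02549703] = 0.005900787
P = 558 * 0.005900787 = 3.2926 MW

3.2926


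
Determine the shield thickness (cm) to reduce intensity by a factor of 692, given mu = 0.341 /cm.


x = ln(factor) / mu
x = ln(692) / 0.341
x = 19.178 cm

19.178


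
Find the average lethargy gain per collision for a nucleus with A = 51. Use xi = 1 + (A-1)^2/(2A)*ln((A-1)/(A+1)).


xi = 1 + (A-1)^2/(2A) * ln((A-1)/(A+1))
xi = 1 + (51-1)^2/(2*51) * ln((51-1)/(51 +1))
xi = 0.038708

0.038708


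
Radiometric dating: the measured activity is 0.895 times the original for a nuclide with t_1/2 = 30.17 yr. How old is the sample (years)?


lambda = ln(2) / t_half = ln(2) / 30.17 = 0.02297472 /yr
t = -ln(A/A0) / lambda
t = -ln(0.895) / 0.02297472
t = 4.8284 yr

4.8284


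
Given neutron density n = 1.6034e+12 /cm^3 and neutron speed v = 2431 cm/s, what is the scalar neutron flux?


phi = n * v
phi = 1.6034e+12 * 2431
phi = 3.8979e+15 /cm^2/s

3.8979e+15


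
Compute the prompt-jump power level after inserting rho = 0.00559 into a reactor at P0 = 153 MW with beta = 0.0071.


P1/P0 = beta / (beta - rho)
P1/P0 = 0.0071 / (0.0071 - 0.00559) = 4.701987
P1 = 153 * 4.701987 = 719.40 MW

719.40


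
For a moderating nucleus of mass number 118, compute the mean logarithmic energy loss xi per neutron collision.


xi = 1 + (A-1)^2/(2A) * ln((A-1)/(A+1))
xi = 1 + (118-1)^2/(2*118) * ln((118-1)/(118 +1))
xi = 0.016854

0.016854


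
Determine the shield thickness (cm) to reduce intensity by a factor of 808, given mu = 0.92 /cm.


x = ln(factor) / mu
x = ln(808) / 0.92
x = 7.2767 cm

7.2767


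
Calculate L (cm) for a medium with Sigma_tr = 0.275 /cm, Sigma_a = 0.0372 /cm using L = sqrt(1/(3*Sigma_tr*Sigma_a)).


D = 1 / (3 * Sigma_tr) = 1 / (3 * 0.275) = 1.212121 cm
L = sqrt(D / Sigma_a)
L = sqrt(1.212121 / 0.0372)
L = 5.7082 cm

5.7082


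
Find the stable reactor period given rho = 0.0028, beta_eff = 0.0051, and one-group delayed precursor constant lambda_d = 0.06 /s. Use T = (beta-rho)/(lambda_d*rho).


T = (beta - rho) / (lambda_d * rho)
T = (0.0051 - 0.0028) / (0.06 * 0.0028)
T = 13.690 s

13.690


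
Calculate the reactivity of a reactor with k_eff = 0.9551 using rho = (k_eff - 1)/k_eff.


rho = (k_eff - 1) / k_eff
rho = (0.9551 - 1) / 0.9551
rho = -0.047011

-0.047011


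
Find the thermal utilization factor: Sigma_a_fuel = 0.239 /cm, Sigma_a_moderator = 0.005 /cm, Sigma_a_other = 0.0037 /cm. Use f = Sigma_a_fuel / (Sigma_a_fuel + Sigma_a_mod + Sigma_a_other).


f = Sigma_a_fuel / (Sigma_a_fuel + Sigma_a_mod + Sigma_a_other)
f = 0.239 / (0.239 + 0.005 + 0.0037)
f = 0.96488

0.96488


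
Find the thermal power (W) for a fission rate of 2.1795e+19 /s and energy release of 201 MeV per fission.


P = fission_rate * E_MeV * 1.602e-13
P = 2.1795e+19 * 201 * 1.602e-13
P = 7.0180e+08 W

7.0180e+08


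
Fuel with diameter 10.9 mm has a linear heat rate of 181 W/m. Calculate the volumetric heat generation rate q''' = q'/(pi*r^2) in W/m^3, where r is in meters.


r = D / 2 / 1000 = 10.9 / 2 / 1000 = 0.00545 m
q''' = q' / (pi * r^2)
q''' = 181 / (pi * 0.00545^2)
q''' = 1.9397e+06 W/m^3

1.9397e+06


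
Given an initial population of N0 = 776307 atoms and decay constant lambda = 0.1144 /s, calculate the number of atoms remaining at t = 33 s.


N = N0 * exp(-lambda * t)
N = 776307 * exp(-0.1144 * 33)
N = 17803

17803


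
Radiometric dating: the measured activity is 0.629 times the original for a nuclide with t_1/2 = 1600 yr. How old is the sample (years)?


lambda = ln(2) / t_half = ln(2) / 1600 = 4.332170e-04 /yr
t = -ln(A/A0) / lambda
t = -ln(0.629) / 4.332170e-04
t = 1070.2 yr

1070.2


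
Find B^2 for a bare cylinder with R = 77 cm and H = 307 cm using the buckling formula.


B^2 = (2.405/R)^2 + (pi/H)^2
B^2 = (2.405/77)^2 + (pi/307)^2
B^2 = 0.0010803 /cm^2

0.0010803


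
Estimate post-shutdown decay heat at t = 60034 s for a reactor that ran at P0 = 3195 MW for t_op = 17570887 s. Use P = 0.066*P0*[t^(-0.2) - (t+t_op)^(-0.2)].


P/P0 = 0.066 * [t^(-0.2) - (t + t_op)^(-0.2)]
P/P0 = 0.066 * [60034^(-0.2) - (60034 + 17570887)^(-0.2)]
P/P0 = 0.066 * [0.1107441 - 0.03554226] = 0.004963321
P = 3195 * 0.004963321 = 15.858 MW

15.858


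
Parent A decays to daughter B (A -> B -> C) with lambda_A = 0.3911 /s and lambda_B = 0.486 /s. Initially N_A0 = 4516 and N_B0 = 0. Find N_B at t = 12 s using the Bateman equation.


N_B(t) = lambda_A * N_A0 / (lambda_B - lambda_A) * [exp(-lambda_A*t) - exp(-lambda_B*t)]
exp(-0.3911*12) = 0.009157336; exp(-0.486*12) = 0.002932207
N_B = 0.3911 * 4516 / (0.486 - 0.3911) * (0.009157336 - 0.002932207)
N_B = 115.86

115.86


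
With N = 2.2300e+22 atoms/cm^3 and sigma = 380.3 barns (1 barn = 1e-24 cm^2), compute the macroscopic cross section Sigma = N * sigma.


Sigma = N * sigma_barns * 1e-24
Sigma = 2.2300e+22 * 380.3 * 1e-24
Sigma = 8.4807 /cm

8.4807


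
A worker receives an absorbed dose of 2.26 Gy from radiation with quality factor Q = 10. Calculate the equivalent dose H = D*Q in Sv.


H = D * Q
H = 2.26 * 10
H = 22.600 Sv

22.600


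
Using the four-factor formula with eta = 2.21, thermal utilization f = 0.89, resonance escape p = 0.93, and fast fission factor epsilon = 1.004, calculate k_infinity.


k_inf = eta * f * p * epsilon
k_inf = 2.21 * 0.89 * 0.93 * 1.004
k_inf = 1.8365

1.8365


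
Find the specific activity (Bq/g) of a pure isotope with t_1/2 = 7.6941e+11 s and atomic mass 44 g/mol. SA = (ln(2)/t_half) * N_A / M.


lambda = ln(2) / t_half = ln(2) / 7.6941e+11 = 9.008814e-13 /s
SA = lambda * N_A / M
SA = 9.008814e-13 * 6.022e23 / 44
SA = 1.2330e+10 Bq/g

1.2330e+10


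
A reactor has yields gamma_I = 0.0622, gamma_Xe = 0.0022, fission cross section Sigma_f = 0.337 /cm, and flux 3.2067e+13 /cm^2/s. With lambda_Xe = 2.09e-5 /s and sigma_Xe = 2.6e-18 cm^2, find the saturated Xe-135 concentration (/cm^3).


Xe_eq = (gamma_I + gamma_Xe) * Sigma_f * phi / (lambda_Xe + sigma_Xe * phi)
Numerator = (0.0622 + 0.0022) * 0.337 * 3.2067e+13 = 6.959437e+11
Denominator = 2.09e-5 + 2.6e-18 * 3.2067e+13 = 1.042742e-04
Xe_eq = 6.959437e+11 / 1.042742e-04 = 6.6742e+15 /cm^3

6.6742e+15


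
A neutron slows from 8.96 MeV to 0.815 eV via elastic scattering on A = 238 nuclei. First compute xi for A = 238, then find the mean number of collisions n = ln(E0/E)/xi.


xi = 1 + (A-1)^2/(2A)*ln((A-1)/(A+1)) = 0.008379872 (for A = 238)
n = ln(E0/E) / xi
n = ln(8.96e6 / 0.815) / 0.008379872
n = ln(1.099387e+07) / 0.008379872 = 1934.7

1934.7


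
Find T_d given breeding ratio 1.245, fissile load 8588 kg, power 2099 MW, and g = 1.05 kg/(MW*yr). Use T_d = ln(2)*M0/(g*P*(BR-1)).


Breeding gain G = BR - 1 = 1.245 - 1 = 0.245
Fissile production rate = g * P * G = 1.05 * 2099 * 0.245 = 539.96775 kg/yr
T_d = ln(2) * M0 / (g * P * G)
T_d = ln(2) * 8588 / 539.96775 = 11.024 yr

11.024


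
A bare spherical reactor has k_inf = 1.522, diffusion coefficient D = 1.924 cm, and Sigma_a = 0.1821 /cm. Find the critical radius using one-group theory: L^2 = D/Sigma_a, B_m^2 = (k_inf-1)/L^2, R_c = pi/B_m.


L^2 = D / Sigma_a = 1.924 / 0.1821 = 10.56562 cm^2
B_m^2 = (k_inf - 1) / L^2 = (1.522 - 1) / 10.56562 = 0.04940552 /cm^2
For a bare sphere: B_g = pi/R, so R_c = pi / sqrt(B_m^2)
R_c = pi / sqrt(0.04940552) = 14.134 cm

14.134


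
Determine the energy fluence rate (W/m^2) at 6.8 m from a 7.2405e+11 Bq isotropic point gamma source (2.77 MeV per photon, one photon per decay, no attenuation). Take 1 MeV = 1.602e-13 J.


psi = A * E * 1.602e-13 / (4*pi*r^2)
psi = 7.2405e+11 * 2.77 * 1.602e-13 / (4*pi*6.8^2)
psi = 5.5295e-04 W/m^2

5.5295e-04


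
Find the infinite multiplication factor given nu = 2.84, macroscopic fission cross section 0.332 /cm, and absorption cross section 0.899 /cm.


k_inf = nu * Sigma_f / Sigma_a
k_inf = 2.84 * 0.332 / 0.899
k_inf = 1.0488

1.0488


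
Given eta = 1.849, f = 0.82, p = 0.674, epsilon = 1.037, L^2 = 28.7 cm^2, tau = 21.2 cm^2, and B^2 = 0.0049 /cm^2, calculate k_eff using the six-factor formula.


k_inf = eta*f*p*eps = 1.849*0.82*0.674*1.037 = 1.059716
P_TNL = 1/(1 + L^2*B^2) = 1/(1 + 28.7*0.0049) = 0.8767085
P_FNL = exp(-B^2*tau) = exp(-0.0049*21.2) = 0.9013335
k_eff = k_inf * P_TNL * P_FNL = 1.059716 * 0.8767085 * 0.9013335
k_eff = 0.83739

0.83739


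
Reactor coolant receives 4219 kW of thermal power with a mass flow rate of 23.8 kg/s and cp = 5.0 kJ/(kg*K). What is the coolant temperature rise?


dT = Q / (m_dot * cp)
dT = 4219 / (23.8 * 5.0)
dT = 35.454 C

35.454


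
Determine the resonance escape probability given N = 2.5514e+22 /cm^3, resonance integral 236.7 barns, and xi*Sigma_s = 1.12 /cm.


p = exp(-N * I * 1e-24 / (xi*Sigma_s))
p = exp(-2.5514e+22 * 236.7 * 1e-24 / 1.12)
p = 0.0045524

0.0045524


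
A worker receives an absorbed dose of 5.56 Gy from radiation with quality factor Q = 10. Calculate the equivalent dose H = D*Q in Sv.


H = D * Q
H = 5.56 * 10
H = 55.600 Sv

55.600


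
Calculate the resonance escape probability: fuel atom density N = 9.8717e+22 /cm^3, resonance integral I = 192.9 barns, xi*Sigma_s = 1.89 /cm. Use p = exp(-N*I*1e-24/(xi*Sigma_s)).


p = exp(-N * I * 1e-24 / (xi*Sigma_s))
p = exp(-9.8717e+22 * 192.9 * 1e-24 / 1.89)
p = 4.2103e-05

4.2103e-05


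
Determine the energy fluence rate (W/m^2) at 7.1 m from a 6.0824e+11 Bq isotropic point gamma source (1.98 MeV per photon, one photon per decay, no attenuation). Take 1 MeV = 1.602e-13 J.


psi = A * E * 1.602e-13 / (4*pi*r^2)
psi = 6.0824e+11 * 1.98 * 1.602e-13 / (4*pi*7.1^2)
psi = 3.0456e-04 W/m^2

3.0456e-04


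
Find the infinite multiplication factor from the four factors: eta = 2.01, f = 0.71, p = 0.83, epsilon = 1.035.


k_inf = eta * f * p * epsilon
k_inf = 2.01 * 0.71 * 0.83 * 1.035
k_inf = 1.2260

1.2260


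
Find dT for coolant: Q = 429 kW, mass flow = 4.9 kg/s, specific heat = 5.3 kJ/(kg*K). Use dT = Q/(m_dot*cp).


dT = Q / (m_dot * cp)
dT = 429 / (4.9 * 5.3)
dT = 16.519 C

16.519


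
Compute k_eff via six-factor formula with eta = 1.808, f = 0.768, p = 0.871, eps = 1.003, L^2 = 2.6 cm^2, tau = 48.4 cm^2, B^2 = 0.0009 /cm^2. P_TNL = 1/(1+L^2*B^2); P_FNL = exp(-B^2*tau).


k_inf = eta*f*p*eps = 1.808*0.768*0.871*1.003 = 1.213050
P_TNL = 1/(1 + L^2*B^2) = 1/(1 + 2.6*0.0009) = 0.9976655
P_FNL = exp(-B^2*tau) = exp(-0.0009*48.4) = 0.9573751
k_eff = k_inf * P_TNL * P_FNL = 1.213050 * 0.9976655 * 0.9573751
k_eff = 1.1586

1.1586


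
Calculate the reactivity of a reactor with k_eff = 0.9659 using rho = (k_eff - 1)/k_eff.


rho = (k_eff - 1) / k_eff
rho = (0.9659 - 1) / 0.9659
rho = -0.035304

-0.035304


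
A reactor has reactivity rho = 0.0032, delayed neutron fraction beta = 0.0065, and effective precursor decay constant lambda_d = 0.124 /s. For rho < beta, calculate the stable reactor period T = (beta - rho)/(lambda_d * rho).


T = (beta - rho) / (lambda_d * rho)
T = (0.0065 - 0.0032) / (0.124 * 0.0032)
T = 8.3165 s

8.3165


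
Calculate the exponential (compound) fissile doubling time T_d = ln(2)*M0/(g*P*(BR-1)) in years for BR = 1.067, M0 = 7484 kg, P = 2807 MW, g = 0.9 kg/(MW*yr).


Breeding gain G = BR - 1 = 1.067 - 1 = 0.067
Fissile production rate = g * P * G = 0.9 * 2807 * 0.067 = 169.2621 kg/yr
T_d = ln(2) * M0 / (g * P * G)
T_d = ln(2) * 7484 / 169.2621 = 30.648 yr

30.648


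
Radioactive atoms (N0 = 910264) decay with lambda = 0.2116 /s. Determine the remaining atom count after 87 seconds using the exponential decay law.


N = N0 * exp(-lambda * t)
N = 910264 * exp(-0.2116 * 87)
N = 0.0092077

0.0092077


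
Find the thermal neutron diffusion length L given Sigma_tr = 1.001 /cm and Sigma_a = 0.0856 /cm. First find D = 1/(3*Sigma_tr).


D = 1 / (3 * Sigma_tr) = 1 / (3 * 1.001) = 0.3330003 cm
L = sqrt(D / Sigma_a)
L = sqrt(0.3330003 / 0.0856)
L = 1.9724 cm

1.9724


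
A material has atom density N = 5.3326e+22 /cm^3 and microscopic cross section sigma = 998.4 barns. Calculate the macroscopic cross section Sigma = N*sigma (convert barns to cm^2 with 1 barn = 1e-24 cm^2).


Sigma = N * sigma_barns * 1e-24
Sigma = 5.3326e+22 * 998.4 * 1e-24
Sigma = 53.241 /cm

53.241


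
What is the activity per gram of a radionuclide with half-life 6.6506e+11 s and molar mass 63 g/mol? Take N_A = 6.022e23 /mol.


lambda = ln(2) / t_half = ln(2) / 6.6506e+11 = 1.042233e-12 /s
SA = lambda * N_A / M
SA = 1.042233e-12 * 6.022e23 / 63
SA = 9.9624e+09 Bq/g

9.9624e+09


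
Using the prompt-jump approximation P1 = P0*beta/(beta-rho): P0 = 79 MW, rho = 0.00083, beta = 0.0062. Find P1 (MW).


P1/P0 = beta / (beta - rho)
P1/P0 = 0.0062 / (0.0062 - 0.00083) = 1.154562
P1 = 79 * 1.154562 = 91.210 MW

91.210


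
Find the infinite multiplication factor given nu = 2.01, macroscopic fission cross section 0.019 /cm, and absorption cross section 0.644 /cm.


k_inf = nu * Sigma_f / Sigma_a
k_inf = 2.01 * 0.019 / 0.644
k_inf = 0.059301

0.059301


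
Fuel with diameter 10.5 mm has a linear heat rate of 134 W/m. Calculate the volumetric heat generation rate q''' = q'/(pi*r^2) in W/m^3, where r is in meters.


r = D / 2 / 1000 = 10.5 / 2 / 1000 = 0.00525 m
q''' = q' / (pi * r^2)
q''' = 134 / (pi * 0.00525^2)
q''' = 1.5475e+06 W/m^3

1.5475e+06


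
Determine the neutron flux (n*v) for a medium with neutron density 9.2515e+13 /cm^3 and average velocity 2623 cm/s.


phi = n * v
phi = 9.2515e+13 * 2623
phi = 2.4267e+17 /cm^2/s

2.4267e+17


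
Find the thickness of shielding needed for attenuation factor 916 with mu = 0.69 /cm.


x = ln(factor) / mu
x = ln(916) / 0.69
x = 9.8841 cm

9.8841


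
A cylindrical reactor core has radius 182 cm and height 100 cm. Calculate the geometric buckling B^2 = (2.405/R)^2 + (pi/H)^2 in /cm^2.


B^2 = (2.405/R)^2 + (pi/H)^2
B^2 = (2.405/182)^2 + (pi/100)^2
B^2 = 0.0011616 /cm^2

0.0011616


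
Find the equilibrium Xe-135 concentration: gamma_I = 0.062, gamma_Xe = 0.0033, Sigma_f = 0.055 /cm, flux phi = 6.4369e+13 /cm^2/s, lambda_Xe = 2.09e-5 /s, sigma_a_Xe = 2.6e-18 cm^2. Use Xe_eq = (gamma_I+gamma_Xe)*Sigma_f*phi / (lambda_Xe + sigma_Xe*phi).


Xe_eq = (gamma_I + gamma_Xe) * Sigma_f * phi / (lambda_Xe + sigma_Xe * phi)
Numerator = (0.062 + 0.0033) * 0.055 * 6.4369e+13 = 2.311813e+11
Denominator = 2.09e-5 + 2.6e-18 * 6.4369e+13 = 1.882594e-04
Xe_eq = 2.311813e+11 / 1.882594e-04 = 1.2280e+15 /cm^3

1.2280e+15


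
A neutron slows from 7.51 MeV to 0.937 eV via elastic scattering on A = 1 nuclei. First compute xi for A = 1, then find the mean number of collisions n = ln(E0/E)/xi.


xi = 1 + (A-1)^2/(2A)*ln((A-1)/(A+1)) = 1 (for A = 1)
n = ln(E0/E) / xi
n = ln(7.51e6 / 0.937) / 1
n = ln(8.014941e+06) / 1 = 15.897

15.897


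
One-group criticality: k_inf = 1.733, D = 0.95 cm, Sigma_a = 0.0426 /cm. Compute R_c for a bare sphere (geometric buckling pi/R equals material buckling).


L^2 = D / Sigma_a = 0.95 / 0.0426 = 22.30047 cm^2
B_m^2 = (k_inf - 1) / L^2 = (1.733 - 1) / 22.30047 = 0.03286926 /cm^2
For a bare sphere: B_g = pi/R, so R_c = pi / sqrt(B_m^2)
R_c = pi / sqrt(0.03286926) = 17.328 cm

17.328


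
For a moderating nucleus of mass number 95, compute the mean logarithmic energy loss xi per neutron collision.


xi = 1 + (A-1)^2/(2A) * ln((A-1)/(A+1))
xi = 1 + (95-1)^2/(2*95) * ln((95-1)/(95 +1))
xi = 0.020906

0.020906


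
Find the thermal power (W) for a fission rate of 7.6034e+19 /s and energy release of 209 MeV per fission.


P = fission_rate * E_MeV * 1.602e-13
P = 7.6034e+19 * 209 * 1.602e-13
P = 2.5458e+09 W

2.5458e+09


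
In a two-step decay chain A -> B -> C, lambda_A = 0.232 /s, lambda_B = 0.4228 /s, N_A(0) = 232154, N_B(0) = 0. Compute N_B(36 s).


N_B(t) = lambda_A * N_A0 / (lambda_B - lambda_A) * [exp(-lambda_A*t) - exp(-lambda_B*t)]
exp(-0.232*36) = 2.359242e-04; exp(-0.4228*36) = 2.452960e-07
N_B = 0.232 * 232154 / (0.4228 - 0.232) * (2.359242e-04 - 2.452960e-07)
N_B = 66.528

66.528


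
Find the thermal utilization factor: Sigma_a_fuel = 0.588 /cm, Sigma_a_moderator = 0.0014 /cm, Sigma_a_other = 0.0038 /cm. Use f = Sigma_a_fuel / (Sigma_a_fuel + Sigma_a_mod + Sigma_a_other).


f = Sigma_a_fuel / (Sigma_a_fuel + Sigma_a_mod + Sigma_a_other)
f = 0.588 / (0.588 + 0.0014 + 0.0038)
f = 0.99123

0.99123


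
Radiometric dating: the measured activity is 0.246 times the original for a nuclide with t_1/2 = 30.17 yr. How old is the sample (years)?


lambda = ln(2) / t_half = ln(2) / 30.17 = 0.02297472 /yr
t = -ln(A/A0) / lambda
t = -ln(0.246) / 0.02297472
t = 61.042 yr

61.042


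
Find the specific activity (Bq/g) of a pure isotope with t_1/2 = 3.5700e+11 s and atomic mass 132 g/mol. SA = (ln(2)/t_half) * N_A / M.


lambda = ln(2) / t_half = ln(2) / 3.5700e+11 = 1.941589e-12 /s
SA = lambda * N_A / M
SA = 1.941589e-12 * 6.022e23 / 132
SA = 8.8578e+09 Bq/g

8.8578e+09


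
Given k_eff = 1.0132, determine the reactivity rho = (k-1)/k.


rho = (k_eff - 1) / k_eff
rho = (1.0132 - 1) / 1.0132
rho = 0.013028

0.013028


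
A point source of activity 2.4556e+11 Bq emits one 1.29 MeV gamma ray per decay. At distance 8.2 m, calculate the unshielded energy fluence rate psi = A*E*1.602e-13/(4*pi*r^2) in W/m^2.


psi = A * E * 1.602e-13 / (4*pi*r^2)
psi = 2.4556e+11 * 1.29 * 1.602e-13 / (4*pi*8.2^2)
psi = 6.0058e-05 W/m^2

6.0058e-05


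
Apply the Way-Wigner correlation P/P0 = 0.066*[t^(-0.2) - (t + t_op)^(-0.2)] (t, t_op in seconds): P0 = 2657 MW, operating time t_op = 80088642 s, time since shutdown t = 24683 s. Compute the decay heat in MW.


P/P0 = 0.066 * [t^(-0.2) - (t + t_op)^(-0.2)]
P/P0 = 0.066 * [24683^(-0.2) - (24683 + 80088642)^(-0.2)]
P/P0 = 0.066 * [0.1322880 - 0.02625784] = 0.006997991
P = 2657 * 0.006997991 = 18.594 MW

18.594


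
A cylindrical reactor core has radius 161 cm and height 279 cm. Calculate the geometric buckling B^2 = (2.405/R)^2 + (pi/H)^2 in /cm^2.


B^2 = (2.405/R)^2 + (pi/H)^2
B^2 = (2.405/161)^2 + (pi/279)^2
B^2 = 3.4993e-04 /cm^2

3.4993e-04


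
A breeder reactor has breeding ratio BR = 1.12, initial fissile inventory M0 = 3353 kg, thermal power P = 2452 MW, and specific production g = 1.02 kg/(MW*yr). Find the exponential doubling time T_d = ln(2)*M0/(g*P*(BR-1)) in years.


Breeding gain G = BR - 1 = 1.12 - 1 = 0.12
Fissile production rate = g * P * G = 1.02 * 2452 * 0.12 = 300.1248 kg/yr
T_d = ln(2) * M0 / (g * P * G)
T_d = ln(2) * 3353 / 300.1248 = 7.7439 yr

7.7439


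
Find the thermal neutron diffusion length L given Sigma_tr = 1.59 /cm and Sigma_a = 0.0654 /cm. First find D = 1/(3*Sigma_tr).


D = 1 / (3 * Sigma_tr) = 1 / (3 * 1.59) = 0.2096436 cm
L = sqrt(D / Sigma_a)
L = sqrt(0.2096436 / 0.0654)
L = 1.7904 cm

1.7904


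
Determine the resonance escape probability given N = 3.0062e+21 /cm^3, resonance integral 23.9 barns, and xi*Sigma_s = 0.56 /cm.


p = exp(-N * I * 1e-24 / (xi*Sigma_s))
p = exp(-3.0062e+21 * 23.9 * 1e-24 / 0.56)
p = 0.87959

0.87959


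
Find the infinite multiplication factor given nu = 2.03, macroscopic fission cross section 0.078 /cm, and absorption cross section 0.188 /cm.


k_inf = nu * Sigma_f / Sigma_a
k_inf = 2.03 * 0.078 / 0.188
k_inf = 0.84223

0.84223


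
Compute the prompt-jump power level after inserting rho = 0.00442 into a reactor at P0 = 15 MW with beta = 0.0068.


P1/P0 = beta / (beta - rho)
P1/P0 = 0.0068 / (0.0068 - 0.00442) = 2.857143
P1 = 15 * 2.857143 = 42.857 MW

42.857


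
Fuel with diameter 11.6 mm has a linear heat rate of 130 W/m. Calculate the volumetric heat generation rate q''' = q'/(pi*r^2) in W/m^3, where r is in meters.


r = D / 2 / 1000 = 11.6 / 2 / 1000 = 0.0058 m
q''' = q' / (pi * r^2)
q''' = 130 / (pi * 0.0058^2)
q''' = 1.2301e+06 W/m^3

1.2301e+06


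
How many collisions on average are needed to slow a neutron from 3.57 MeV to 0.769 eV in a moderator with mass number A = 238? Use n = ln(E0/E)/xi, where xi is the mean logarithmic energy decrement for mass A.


xi = 1 + (A-1)^2/(2A)*ln((A-1)/(A+1)) = 0.008379872 (for A = 238)
n = ln(E0/E) / xi
n = ln(3.57e6 / 0.769) / 0.008379872
n = ln(4.642393e+06) / 0.008379872 = 1831.9

1831.9


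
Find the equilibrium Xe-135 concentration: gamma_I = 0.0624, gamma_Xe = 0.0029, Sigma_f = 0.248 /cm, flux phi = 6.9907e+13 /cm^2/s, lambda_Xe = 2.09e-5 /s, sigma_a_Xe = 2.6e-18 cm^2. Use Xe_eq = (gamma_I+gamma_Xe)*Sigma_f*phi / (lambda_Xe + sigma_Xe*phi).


Xe_eq = (gamma_I + gamma_Xe) * Sigma_f * phi / (lambda_Xe + sigma_Xe * phi)
Numerator = (0.0624 + 0.0029) * 0.248 * 6.9907e+13 = 1.132102e+12
Denominator = 2.09e-5 + 2.6e-18 * 6.9907e+13 = 2.026582e-04
Xe_eq = 1.132102e+12 / 2.026582e-04 = 5.5863e+15 /cm^3

5.5863e+15


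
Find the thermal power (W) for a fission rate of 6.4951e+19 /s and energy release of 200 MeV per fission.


P = fission_rate * E_MeV * 1.602e-13
P = 6.4951e+19 * 200 * 1.602e-13
P = 2.0810e+09 W

2.0810e+09


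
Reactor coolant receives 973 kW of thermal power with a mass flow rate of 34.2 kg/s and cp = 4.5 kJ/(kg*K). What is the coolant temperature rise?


dT = Q / (m_dot * cp)
dT = 973 / (34.2 * 4.5)
dT = 6.3223 C

6.3223


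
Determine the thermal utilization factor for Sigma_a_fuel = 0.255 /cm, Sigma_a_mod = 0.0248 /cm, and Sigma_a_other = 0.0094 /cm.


f = Sigma_a_fuel / (Sigma_a_fuel + Sigma_a_mod + Sigma_a_other)
f = 0.255 / (0.255 + 0.0248 + 0.0094)
f = 0.88174

0.88174


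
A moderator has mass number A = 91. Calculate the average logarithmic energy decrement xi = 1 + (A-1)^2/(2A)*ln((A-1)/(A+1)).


xi = 1 + (A-1)^2/(2A) * ln((A-1)/(A+1))
xi = 1 + (91-1)^2/(2*91) * ln((91-1)/(91 +1))
xi = 0.021818

0.021818


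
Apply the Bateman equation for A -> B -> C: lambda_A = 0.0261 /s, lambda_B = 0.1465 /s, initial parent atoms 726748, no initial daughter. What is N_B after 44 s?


N_B(t) = lambda_A * N_A0 / (lambda_B - lambda_A) * [exp(-lambda_A*t) - exp(-lambda_B*t)]
exp(-0.0261*44) = 0.3171438; exp(-0.1465*44) = 0.001586857
N_B = 0.0261 * 726748 / (0.1465 - 0.0261) * (0.3171438 - 0.001586857)
N_B = 49714

49714


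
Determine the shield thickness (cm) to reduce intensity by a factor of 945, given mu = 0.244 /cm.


x = ln(factor) / mu
x = ln(945) / 0.244
x = 28.079 cm

28.079


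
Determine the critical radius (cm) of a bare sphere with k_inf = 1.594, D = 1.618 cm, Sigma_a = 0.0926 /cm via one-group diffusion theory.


L^2 = D / Sigma_a = 1.618 / 0.0926 = 17.47300 cm^2
B_m^2 = (k_inf - 1) / L^2 = (1.594 - 1) / 17.47300 = 0.03399531 /cm^2
For a bare sphere: B_g = pi/R, so R_c = pi / sqrt(B_m^2)
R_c = pi / sqrt(0.03399531) = 17.039 cm

17.039


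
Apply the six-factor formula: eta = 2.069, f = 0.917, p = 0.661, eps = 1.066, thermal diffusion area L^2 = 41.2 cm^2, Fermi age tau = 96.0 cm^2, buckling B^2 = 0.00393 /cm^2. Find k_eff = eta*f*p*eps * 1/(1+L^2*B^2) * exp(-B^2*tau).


k_inf = eta*f*p*eps = 2.069*0.917*0.661*1.066 = 1.336868
P_TNL = 1/(1 + L^2*B^2) = 1/(1 + 41.2*0.00393) = 0.8606474
P_FNL = exp(-B^2*tau) = exp(-0.00393*96.0) = 0.6857240
k_eff = k_inf * P_TNL * P_FNL = 1.336868 * 0.8606474 * 0.6857240
k_eff = 0.78897

0.78897


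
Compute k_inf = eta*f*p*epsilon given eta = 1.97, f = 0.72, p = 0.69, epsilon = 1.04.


k_inf = eta * f * p * epsilon
k_inf = 1.97 * 0.72 * 0.69 * 1.04
k_inf = 1.0178

1.0178


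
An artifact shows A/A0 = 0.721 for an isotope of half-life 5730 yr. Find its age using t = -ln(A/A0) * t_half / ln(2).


lambda = ln(2) / t_half = ln(2) / 5730 = 1.209681e-04 /yr
t = -ln(A/A0) / lambda
t = -ln(0.721) / 1.209681e-04
t = 2704.2 yr

2704.2


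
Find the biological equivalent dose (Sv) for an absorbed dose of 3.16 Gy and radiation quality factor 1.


H = D * Q
H = 3.16 * 1
H = 3.1600 Sv

3.1600


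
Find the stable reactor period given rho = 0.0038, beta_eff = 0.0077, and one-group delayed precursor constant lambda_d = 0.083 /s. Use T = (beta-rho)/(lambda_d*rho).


T = (beta - rho) / (lambda_d * rho)
T = (0.0077 - 0.0038) / (0.083 * 0.0038)
T = 12.365 s

12.365


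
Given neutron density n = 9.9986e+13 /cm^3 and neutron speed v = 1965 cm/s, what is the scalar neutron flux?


phi = n * v
phi = 9.9986e+13 * 1965
phi = 1.9647e+17 /cm^2/s

1.9647e+17


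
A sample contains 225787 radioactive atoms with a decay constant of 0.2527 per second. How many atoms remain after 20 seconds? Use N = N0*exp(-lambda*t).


N = N0 * exp(-lambda * t)
N = 225787 * exp(-0.2527 * 20)
N = 1441.4

1441.4


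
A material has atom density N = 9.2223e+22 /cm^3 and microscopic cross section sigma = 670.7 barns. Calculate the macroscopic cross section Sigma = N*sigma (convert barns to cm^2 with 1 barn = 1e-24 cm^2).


Sigma = N * sigma_barns * 1e-24
Sigma = 9.2223e+22 * 670.7 * 1e-24
Sigma = 61.854 /cm

61.854


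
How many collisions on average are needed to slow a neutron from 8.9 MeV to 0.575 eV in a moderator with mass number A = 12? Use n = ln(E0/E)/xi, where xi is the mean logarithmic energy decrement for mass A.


xi = 1 + (A-1)^2/(2A)*ln((A-1)/(A+1)) = 0.1577690 (for A = 12)
n = ln(E0/E) / xi
n = ln(8.9e6 / 0.575) / 0.1577690
n = ln(1.547826e+07) / 0.1577690 = 104.93

104.93


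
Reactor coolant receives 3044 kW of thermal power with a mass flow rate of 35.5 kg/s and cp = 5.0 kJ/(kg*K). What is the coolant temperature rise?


dT = Q / (m_dot * cp)
dT = 3044 / (35.5 * 5.0)
dT = 17.149 C

17.149


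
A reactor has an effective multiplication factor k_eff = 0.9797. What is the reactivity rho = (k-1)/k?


rho = (k_eff - 1) / k_eff
rho = (0.9797 - 1) / 0.9797
rho = -0.020721

-0.020721


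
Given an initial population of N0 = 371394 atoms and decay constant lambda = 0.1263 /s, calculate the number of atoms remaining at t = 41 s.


N = N0 * exp(-lambda * t)
N = 371394 * exp(-0.1263 * 41)
N = 2093.8

2093.8


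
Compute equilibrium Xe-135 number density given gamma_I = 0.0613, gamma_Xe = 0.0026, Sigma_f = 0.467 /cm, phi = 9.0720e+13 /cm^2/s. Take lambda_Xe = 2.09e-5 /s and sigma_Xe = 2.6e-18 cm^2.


Xe_eq = (gamma_I + gamma_Xe) * Sigma_f * phi / (lambda_Xe + sigma_Xe * phi)
Numerator = (0.0613 + 0.0026) * 0.467 * 9.0720e+13 = 2.707203e+12
Denominator = 2.09e-5 + 2.6e-18 * 9.0720e+13 = 2.567720e-04
Xe_eq = 2.707203e+12 / 2.567720e-04 = 1.0543e+16 /cm^3

1.0543e+16


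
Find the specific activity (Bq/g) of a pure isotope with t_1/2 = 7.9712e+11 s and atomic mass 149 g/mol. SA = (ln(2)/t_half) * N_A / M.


lambda = ln(2) / t_half = ln(2) / 7.9712e+11 = 8.695644e-13 /s
SA = lambda * N_A / M
SA = 8.695644e-13 * 6.022e23 / 149
SA = 3.5144e+09 Bq/g

3.5144e+09


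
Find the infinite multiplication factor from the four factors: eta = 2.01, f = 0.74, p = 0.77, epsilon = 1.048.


k_inf = eta * f * p * epsilon
k_inf = 2.01 * 0.74 * 0.77 * 1.048
k_inf = 1.2003

1.2003


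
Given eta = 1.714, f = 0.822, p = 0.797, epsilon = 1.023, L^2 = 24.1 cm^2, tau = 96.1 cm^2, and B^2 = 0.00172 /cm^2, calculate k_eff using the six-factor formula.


k_inf = eta*f*p*eps = 1.714*0.822*0.797*1.023 = 1.148726
P_TNL = 1/(1 + L^2*B^2) = 1/(1 + 24.1*0.00172) = 0.9601979
P_FNL = exp(-B^2*tau) = exp(-0.00172*96.1) = 0.8476462
k_eff = k_inf * P_TNL * P_FNL = 1.148726 * 0.9601979 * 0.8476462
k_eff = 0.93496

0.93496


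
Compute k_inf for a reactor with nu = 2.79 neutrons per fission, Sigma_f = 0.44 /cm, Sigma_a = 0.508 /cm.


k_inf = nu * Sigma_f / Sigma_a
k_inf = 2.79 * 0.44 / 0.508
k_inf = 2.4165

2.4165


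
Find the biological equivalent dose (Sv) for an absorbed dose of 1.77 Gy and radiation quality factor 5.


H = D * Q
H = 1.77 * 5
H = 8.8500 Sv

8.8500


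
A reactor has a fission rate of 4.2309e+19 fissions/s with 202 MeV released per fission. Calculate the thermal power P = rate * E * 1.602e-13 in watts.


P = fission_rate * E_MeV * 1.602e-13
P = 4.2309e+19 * 202 * 1.602e-13
P = 1.3691e+09 W

1.3691e+09


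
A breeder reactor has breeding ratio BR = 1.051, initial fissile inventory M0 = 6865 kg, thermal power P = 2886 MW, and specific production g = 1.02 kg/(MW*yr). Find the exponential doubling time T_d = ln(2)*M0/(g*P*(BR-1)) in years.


Breeding gain G = BR - 1 = 1.051 - 1 = 0.051
Fissile production rate = g * P * G = 1.02 * 2886 * 0.051 = 150.12972 kg/yr
T_d = ln(2) * M0 / (g * P * G)
T_d = ln(2) * 6865 / 150.12972 = 31.696 yr

31.696


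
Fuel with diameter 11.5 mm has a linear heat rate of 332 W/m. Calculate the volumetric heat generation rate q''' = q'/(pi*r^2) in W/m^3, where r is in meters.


r = D / 2 / 1000 = 11.5 / 2 / 1000 = 0.00575 m
q''' = q' / (pi * r^2)
q''' = 332 / (pi * 0.00575^2)
q''' = 3.1963e+06 W/m^3

3.1963e+06


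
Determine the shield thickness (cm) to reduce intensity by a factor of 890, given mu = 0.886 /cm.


x = ln(factor) / mu
x = ln(890) / 0.886
x = 7.6650 cm

7.6650


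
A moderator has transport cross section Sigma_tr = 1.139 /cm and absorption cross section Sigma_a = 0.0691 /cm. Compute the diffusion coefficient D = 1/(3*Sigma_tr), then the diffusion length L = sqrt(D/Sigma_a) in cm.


D = 1 / (3 * Sigma_tr) = 1 / (3 * 1.139) = 0.2926544 cm
L = sqrt(D / Sigma_a)
L = sqrt(0.2926544 / 0.0691)
L = 2.0580 cm

2.0580


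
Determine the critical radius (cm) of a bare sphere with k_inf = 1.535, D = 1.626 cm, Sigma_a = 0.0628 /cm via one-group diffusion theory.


L^2 = D / Sigma_a = 1.626 / 0.0628 = 25.89172 cm^2
B_m^2 = (k_inf - 1) / L^2 = (1.535 - 1) / 25.89172 = 0.02066298 /cm^2
For a bare sphere: B_g = pi/R, so R_c = pi / sqrt(B_m^2)
R_c = pi / sqrt(0.02066298) = 21.855 cm

21.855


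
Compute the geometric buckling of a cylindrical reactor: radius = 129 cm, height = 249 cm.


B^2 = (2.405/R)^2 + (pi/H)^2
B^2 = (2.405/129)^2 + (pi/249)^2
B^2 = 5.0676e-04 /cm^2

5.0676e-04


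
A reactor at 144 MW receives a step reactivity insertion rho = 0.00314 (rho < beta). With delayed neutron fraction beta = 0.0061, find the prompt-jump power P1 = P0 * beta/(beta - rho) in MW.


P1/P0 = beta / (beta - rho)
P1/P0 = 0.0061 / (0.0061 - 0.00314) = 2.060811
P1 = 144 * 2.060811 = 296.76 MW

296.76


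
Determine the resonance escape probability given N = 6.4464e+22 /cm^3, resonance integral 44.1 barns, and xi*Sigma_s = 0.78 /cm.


p = exp(-N * I * 1e-24 / (xi*Sigma_s))
p = exp(-6.4464e+22 * 44.1 * 1e-24 / 0.78)
p = 0.026129

0.026129


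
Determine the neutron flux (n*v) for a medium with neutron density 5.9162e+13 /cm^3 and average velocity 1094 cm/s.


phi = n * v
phi = 5.9162e+13 * 1094
phi = 6.4723e+16 /cm^2/s

6.4723e+16


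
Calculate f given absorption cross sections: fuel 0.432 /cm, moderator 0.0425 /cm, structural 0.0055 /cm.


f = Sigma_a_fuel / (Sigma_a_fuel + Sigma_a_mod + Sigma_a_other)
f = 0.432 / (0.432 + 0.0425 + 0.0055)
f = 0.90000

0.90000


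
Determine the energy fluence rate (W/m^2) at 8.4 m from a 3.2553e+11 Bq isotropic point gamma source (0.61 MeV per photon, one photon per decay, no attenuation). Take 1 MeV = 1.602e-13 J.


psi = A * E * 1.602e-13 / (4*pi*r^2)
psi = 3.2553e+11 * 0.61 * 1.602e-13 / (4*pi*8.4^2)
psi = 3.5877e-05 W/m^2

3.5877e-05


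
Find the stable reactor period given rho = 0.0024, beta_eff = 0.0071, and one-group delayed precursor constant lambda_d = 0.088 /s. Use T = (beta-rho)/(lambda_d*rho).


T = (beta - rho) / (lambda_d * rho)
T = (0.0071 - 0.0024) / (0.088 * 0.0024)
T = 22.254 s

22.254


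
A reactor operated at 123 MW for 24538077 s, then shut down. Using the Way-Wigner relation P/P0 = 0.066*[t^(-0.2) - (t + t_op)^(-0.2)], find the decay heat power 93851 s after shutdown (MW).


P/P0 = 0.066 * [t^(-0.2) - (t + t_op)^(-0.2)]
P/P0 = 0.066 * [93851^(-0.2) - (93851 + 24538077)^(-0.2)]
P/P0 = 0.066 * [0.1012773 - 0.03324301] = 0.004490263
P = 123 * 0.004490263 = 0.55230 MW

0.55230


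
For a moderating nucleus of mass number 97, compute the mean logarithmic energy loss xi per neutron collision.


xi = 1 + (A-1)^2/(2A) * ln((A-1)/(A+1))
xi = 1 + (97-1)^2/(2*97) * ln((97-1)/(97 +1))
xi = 0.020478

0.020478


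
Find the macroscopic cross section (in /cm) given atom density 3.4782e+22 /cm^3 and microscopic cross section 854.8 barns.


Sigma = N * sigma_barns * 1e-24
Sigma = 3.4782e+22 * 854.8 * 1e-24
Sigma = 29.732 /cm

29.732


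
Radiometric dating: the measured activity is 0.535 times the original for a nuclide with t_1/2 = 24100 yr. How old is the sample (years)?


lambda = ln(2) / t_half = ln(2) / 24100 = 2.876129e-05 /yr
t = -ln(A/A0) / lambda
t = -ln(0.535) / 2.876129e-05
t = 21748 yr

21748


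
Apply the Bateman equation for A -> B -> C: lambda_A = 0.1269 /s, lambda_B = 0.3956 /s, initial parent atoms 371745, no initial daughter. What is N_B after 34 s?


N_B(t) = lambda_A * N_A0 / (lambda_B - lambda_A) * [exp(-lambda_A*t) - exp(-lambda_B*t)]
exp(-0.1269*34) = 0.01337190; exp(-0.3956*34) = 1.440673e-06
N_B = 0.1269 * 371745 / (0.3956 - 0.1269) * (0.01337190 - 1.440673e-06)
N_B = 2347.4

2347.4


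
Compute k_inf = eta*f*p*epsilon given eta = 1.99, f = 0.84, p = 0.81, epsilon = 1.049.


k_inf = eta * f * p * epsilon
k_inf = 1.99 * 0.84 * 0.81 * 1.049
k_inf = 1.4203

1.4203


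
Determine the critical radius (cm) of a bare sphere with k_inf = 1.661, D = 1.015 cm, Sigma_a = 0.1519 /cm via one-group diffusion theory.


L^2 = D / Sigma_a = 1.015 / 0.1519 = 6.682028 cm^2
B_m^2 = (k_inf - 1) / L^2 = (1.661 - 1) / 6.682028 = 0.09892206 /cm^2
For a bare sphere: B_g = pi/R, so R_c = pi / sqrt(B_m^2)
R_c = pi / sqrt(0.09892206) = 9.9886 cm

9.9886


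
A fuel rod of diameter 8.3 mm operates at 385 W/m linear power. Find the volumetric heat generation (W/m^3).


r = D / 2 / 1000 = 8.3 / 2 / 1000 = 0.00415 m
q''' = q' / (pi * r^2)
q''' = 385 / (pi * 0.00415^2)
q''' = 7.1157e+06 W/m^3

7.1157e+06


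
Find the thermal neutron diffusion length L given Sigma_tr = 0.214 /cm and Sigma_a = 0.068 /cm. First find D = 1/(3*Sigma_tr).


D = 1 / (3 * Sigma_tr) = 1 / (3 * 0.214) = 1.557632 cm
L = sqrt(D / Sigma_a)
L = sqrt(1.557632 / 0.068)
L = 4.7861 cm

4.7861


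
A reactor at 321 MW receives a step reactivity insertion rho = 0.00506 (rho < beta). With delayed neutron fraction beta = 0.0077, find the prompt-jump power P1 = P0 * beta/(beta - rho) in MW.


P1/P0 = beta / (beta - rho)
P1/P0 = 0.0077 / (0.0077 - 0.00506) = 2.916667
P1 = 321 * 2.916667 = 936.25 MW

936.25


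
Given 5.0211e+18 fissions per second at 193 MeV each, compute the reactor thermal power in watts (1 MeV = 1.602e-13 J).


P = fission_rate * E_MeV * 1.602e-13
P = 5.0211e+18 * 193 * 1.602e-13
P = 1.5525e+08 W

1.5525e+08


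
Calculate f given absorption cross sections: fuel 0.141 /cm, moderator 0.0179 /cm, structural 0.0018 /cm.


f = Sigma_a_fuel / (Sigma_a_fuel + Sigma_a_mod + Sigma_a_other)
f = 0.141 / (0.141 + 0.0179 + 0.0018)
f = 0.87741

0.87741


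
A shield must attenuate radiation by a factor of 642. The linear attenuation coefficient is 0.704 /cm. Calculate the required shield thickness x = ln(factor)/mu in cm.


x = ln(factor) / mu
x = ln(642) / 0.704
x = 9.1827 cm

9.1827


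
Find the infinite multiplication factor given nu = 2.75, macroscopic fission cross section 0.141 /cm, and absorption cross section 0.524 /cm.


k_inf = nu * Sigma_f / Sigma_a
k_inf = 2.75 * 0.141 / 0.524
k_inf = 0.73998

0.73998


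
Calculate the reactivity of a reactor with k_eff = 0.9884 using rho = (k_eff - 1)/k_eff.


rho = (k_eff - 1) / k_eff
rho = (0.9884 - 1) / 0.9884
rho = -0.011736

-0.011736


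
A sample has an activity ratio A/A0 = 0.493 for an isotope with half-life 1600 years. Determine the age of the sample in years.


lambda = ln(2) / t_half = ln(2) / 1600 = 4.332170e-04 /yr
t = -ln(A/A0) / lambda
t = -ln(0.493) / 4.332170e-04
t = 1632.5 yr

1632.5


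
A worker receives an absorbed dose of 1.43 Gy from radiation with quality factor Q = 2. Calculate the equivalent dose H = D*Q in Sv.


H = D * Q
H = 1.43 * 2
H = 2.8600 Sv

2.8600


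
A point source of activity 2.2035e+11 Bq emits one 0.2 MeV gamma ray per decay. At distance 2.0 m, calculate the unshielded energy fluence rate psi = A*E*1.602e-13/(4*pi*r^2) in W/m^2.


psi = A * E * 1.602e-13 / (4*pi*r^2)
psi = 2.2035e+11 * 0.2 * 1.602e-13 / (4*pi*2.0^2)
psi = 1.4045e-04 W/m^2

1.4045e-04


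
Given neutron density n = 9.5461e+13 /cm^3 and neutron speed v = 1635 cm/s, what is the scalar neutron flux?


phi = n * v
phi = 9.5461e+13 * 1635
phi = 1.5608e+17 /cm^2/s

1.5608e+17


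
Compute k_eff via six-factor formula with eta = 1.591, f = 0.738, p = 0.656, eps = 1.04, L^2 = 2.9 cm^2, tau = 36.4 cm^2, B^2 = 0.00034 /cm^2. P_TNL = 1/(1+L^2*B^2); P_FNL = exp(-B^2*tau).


k_inf = eta*f*p*eps = 1.591*0.738*0.656*1.04 = 0.8010576
P_TNL = 1/(1 + L^2*B^2) = 1/(1 + 2.9*0.00034) = 0.9990150
P_FNL = exp(-B^2*tau) = exp(-0.00034*36.4) = 0.9877003
k_eff = k_inf * P_TNL * P_FNL = 0.8010576 * 0.9990150 * 0.9877003
k_eff = 0.79043

0.79043


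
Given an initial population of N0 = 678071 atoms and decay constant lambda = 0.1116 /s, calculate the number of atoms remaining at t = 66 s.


N = N0 * exp(-lambda * t)
N = 678071 * exp(-0.1116 * 66)
N = 428.98

428.98


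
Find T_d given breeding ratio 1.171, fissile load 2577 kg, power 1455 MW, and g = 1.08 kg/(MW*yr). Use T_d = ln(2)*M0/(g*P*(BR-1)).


Breeding gain G = BR - 1 = 1.171 - 1 = 0.171
Fissile production rate = g * P * G = 1.08 * 1455 * 0.171 = 268.7094 kg/yr
T_d = ln(2) * M0 / (g * P * G)
T_d = ln(2) * 2577 / 268.7094 = 6.6475 yr

6.6475


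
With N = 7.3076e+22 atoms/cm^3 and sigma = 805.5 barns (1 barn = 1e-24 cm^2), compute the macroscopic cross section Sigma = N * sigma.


Sigma = N * sigma_barns * 1e-24
Sigma = 7.3076e+22 * 805.5 * 1e-24
Sigma = 58.863 /cm

58.863


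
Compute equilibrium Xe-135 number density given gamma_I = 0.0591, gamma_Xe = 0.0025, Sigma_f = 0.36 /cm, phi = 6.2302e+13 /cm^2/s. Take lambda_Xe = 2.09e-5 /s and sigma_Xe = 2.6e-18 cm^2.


Xe_eq = (gamma_I + gamma_Xe) * Sigma_f * phi / (lambda_Xe + sigma_Xe * phi)
Numerator = (0.0591 + 0.0025) * 0.36 * 6.2302e+13 = 1.381609e+12
Denominator = 2.09e-5 + 2.6e-18 * 6.2302e+13 = 1.828852e-04
Xe_eq = 1.381609e+12 / 1.828852e-04 = 7.5545e+15 /cm^3

7.5545e+15


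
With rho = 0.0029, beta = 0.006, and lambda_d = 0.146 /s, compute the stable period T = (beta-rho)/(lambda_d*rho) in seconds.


T = (beta - rho) / (lambda_d * rho)
T = (0.006 - 0.0029) / (0.146 * 0.0029)
T = 7.3217 s

7.3217


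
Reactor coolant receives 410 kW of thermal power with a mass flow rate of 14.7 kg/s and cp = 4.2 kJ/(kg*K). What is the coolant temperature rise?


dT = Q / (m_dot * cp)
dT = 410 / (14.7 * 4.2)
dT = 6.6408 C

6.6408


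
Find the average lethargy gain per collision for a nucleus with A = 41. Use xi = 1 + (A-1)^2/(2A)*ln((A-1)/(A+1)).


xi = 1 + (A-1)^2/(2A) * ln((A-1)/(A+1))
xi = 1 + (41-1)^2/(2*41) * ln((41-1)/(41 +1))
xi = 0.047997

0.047997
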